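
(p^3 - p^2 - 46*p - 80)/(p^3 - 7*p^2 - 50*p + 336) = (p^2 + 7*p + 10)/(p^2 + p - 42)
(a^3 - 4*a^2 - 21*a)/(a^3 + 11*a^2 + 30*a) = (a^2 - 4*a - 21)/(a^2 + 11*a + 30)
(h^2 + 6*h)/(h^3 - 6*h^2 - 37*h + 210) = h/(h^2 - 12*h + 35)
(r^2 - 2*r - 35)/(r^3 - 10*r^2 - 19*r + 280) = 1/(r - 8)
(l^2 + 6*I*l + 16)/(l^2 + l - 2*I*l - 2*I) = (l + 8*I)/(l + 1)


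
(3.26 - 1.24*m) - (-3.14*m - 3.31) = 1.9*m + 6.57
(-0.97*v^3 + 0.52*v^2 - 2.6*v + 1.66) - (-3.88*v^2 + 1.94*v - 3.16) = -0.97*v^3 + 4.4*v^2 - 4.54*v + 4.82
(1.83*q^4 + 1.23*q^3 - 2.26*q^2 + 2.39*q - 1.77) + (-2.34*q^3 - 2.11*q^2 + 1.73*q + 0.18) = 1.83*q^4 - 1.11*q^3 - 4.37*q^2 + 4.12*q - 1.59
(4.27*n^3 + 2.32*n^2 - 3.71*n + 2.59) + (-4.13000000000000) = 4.27*n^3 + 2.32*n^2 - 3.71*n - 1.54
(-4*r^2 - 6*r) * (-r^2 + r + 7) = 4*r^4 + 2*r^3 - 34*r^2 - 42*r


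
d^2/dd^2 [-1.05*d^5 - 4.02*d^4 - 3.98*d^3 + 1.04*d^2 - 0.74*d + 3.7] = -21.0*d^3 - 48.24*d^2 - 23.88*d + 2.08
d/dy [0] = 0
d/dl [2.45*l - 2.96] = 2.45000000000000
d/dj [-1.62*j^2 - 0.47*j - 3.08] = -3.24*j - 0.47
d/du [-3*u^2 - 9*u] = -6*u - 9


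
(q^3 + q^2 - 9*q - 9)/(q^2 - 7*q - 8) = (q^2 - 9)/(q - 8)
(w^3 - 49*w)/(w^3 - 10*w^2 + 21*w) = (w + 7)/(w - 3)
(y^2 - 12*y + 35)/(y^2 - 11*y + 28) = (y - 5)/(y - 4)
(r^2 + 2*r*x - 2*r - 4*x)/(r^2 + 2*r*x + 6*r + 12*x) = (r - 2)/(r + 6)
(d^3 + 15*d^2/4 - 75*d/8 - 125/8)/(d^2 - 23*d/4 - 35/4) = (2*d^2 + 5*d - 25)/(2*(d - 7))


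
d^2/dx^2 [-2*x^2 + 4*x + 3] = -4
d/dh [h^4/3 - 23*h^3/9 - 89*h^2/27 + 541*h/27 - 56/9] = 4*h^3/3 - 23*h^2/3 - 178*h/27 + 541/27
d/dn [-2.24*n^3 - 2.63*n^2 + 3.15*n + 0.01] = -6.72*n^2 - 5.26*n + 3.15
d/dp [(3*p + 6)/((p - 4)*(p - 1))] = 3*(-p^2 - 4*p + 14)/(p^4 - 10*p^3 + 33*p^2 - 40*p + 16)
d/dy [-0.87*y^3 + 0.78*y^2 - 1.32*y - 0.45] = -2.61*y^2 + 1.56*y - 1.32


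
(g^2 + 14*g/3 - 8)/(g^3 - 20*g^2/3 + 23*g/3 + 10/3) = (3*g^2 + 14*g - 24)/(3*g^3 - 20*g^2 + 23*g + 10)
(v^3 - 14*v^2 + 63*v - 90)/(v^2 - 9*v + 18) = v - 5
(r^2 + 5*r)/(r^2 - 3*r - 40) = r/(r - 8)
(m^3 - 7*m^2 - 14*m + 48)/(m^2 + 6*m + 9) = (m^2 - 10*m + 16)/(m + 3)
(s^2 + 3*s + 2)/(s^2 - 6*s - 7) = (s + 2)/(s - 7)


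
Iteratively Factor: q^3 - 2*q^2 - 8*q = (q)*(q^2 - 2*q - 8) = q*(q + 2)*(q - 4)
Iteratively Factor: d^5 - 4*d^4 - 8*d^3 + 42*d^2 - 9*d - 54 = (d + 1)*(d^4 - 5*d^3 - 3*d^2 + 45*d - 54) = (d - 3)*(d + 1)*(d^3 - 2*d^2 - 9*d + 18) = (d - 3)*(d - 2)*(d + 1)*(d^2 - 9) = (d - 3)*(d - 2)*(d + 1)*(d + 3)*(d - 3)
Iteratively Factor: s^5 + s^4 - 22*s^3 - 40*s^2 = (s + 4)*(s^4 - 3*s^3 - 10*s^2) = (s - 5)*(s + 4)*(s^3 + 2*s^2) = (s - 5)*(s + 2)*(s + 4)*(s^2) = s*(s - 5)*(s + 2)*(s + 4)*(s)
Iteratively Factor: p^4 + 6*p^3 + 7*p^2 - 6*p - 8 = (p + 1)*(p^3 + 5*p^2 + 2*p - 8) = (p + 1)*(p + 2)*(p^2 + 3*p - 4) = (p + 1)*(p + 2)*(p + 4)*(p - 1)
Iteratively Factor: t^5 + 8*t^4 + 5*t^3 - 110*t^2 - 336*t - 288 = (t + 4)*(t^4 + 4*t^3 - 11*t^2 - 66*t - 72) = (t + 3)*(t + 4)*(t^3 + t^2 - 14*t - 24) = (t - 4)*(t + 3)*(t + 4)*(t^2 + 5*t + 6) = (t - 4)*(t + 3)^2*(t + 4)*(t + 2)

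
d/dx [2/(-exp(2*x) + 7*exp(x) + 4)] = (4*exp(x) - 14)*exp(x)/(-exp(2*x) + 7*exp(x) + 4)^2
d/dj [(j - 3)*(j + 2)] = 2*j - 1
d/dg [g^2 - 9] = 2*g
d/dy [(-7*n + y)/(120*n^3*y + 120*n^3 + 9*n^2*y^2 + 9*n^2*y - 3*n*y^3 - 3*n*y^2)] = (40*n^2*y + 40*n^2 + 3*n*y^2 + 3*n*y - y^3 - y^2 + (7*n - y)*(40*n^2 + 6*n*y + 3*n - 3*y^2 - 2*y))/(3*n*(40*n^2*y + 40*n^2 + 3*n*y^2 + 3*n*y - y^3 - y^2)^2)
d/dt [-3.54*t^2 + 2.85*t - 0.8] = 2.85 - 7.08*t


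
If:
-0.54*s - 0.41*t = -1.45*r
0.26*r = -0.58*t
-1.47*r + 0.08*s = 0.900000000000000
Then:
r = -0.73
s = -2.22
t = 0.33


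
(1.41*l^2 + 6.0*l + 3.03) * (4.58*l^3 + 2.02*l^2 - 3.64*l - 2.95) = 6.4578*l^5 + 30.3282*l^4 + 20.865*l^3 - 19.8789*l^2 - 28.7292*l - 8.9385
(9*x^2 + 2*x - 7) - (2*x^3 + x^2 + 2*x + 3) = -2*x^3 + 8*x^2 - 10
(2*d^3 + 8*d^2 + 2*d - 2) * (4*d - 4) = 8*d^4 + 24*d^3 - 24*d^2 - 16*d + 8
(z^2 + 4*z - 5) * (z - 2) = z^3 + 2*z^2 - 13*z + 10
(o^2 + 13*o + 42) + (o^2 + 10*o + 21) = 2*o^2 + 23*o + 63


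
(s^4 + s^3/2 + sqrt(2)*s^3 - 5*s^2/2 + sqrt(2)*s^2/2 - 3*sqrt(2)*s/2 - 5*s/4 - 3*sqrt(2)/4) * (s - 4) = s^5 - 7*s^4/2 + sqrt(2)*s^4 - 7*sqrt(2)*s^3/2 - 9*s^3/2 - 7*sqrt(2)*s^2/2 + 35*s^2/4 + 5*s + 21*sqrt(2)*s/4 + 3*sqrt(2)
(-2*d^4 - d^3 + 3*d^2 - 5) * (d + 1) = -2*d^5 - 3*d^4 + 2*d^3 + 3*d^2 - 5*d - 5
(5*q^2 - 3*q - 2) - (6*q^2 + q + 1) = -q^2 - 4*q - 3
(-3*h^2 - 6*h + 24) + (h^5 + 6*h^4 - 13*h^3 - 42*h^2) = h^5 + 6*h^4 - 13*h^3 - 45*h^2 - 6*h + 24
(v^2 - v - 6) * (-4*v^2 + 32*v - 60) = -4*v^4 + 36*v^3 - 68*v^2 - 132*v + 360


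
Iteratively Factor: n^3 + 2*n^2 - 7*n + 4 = (n - 1)*(n^2 + 3*n - 4) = (n - 1)*(n + 4)*(n - 1)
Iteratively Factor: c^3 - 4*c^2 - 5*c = (c - 5)*(c^2 + c) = (c - 5)*(c + 1)*(c)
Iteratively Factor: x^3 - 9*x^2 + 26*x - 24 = (x - 4)*(x^2 - 5*x + 6) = (x - 4)*(x - 3)*(x - 2)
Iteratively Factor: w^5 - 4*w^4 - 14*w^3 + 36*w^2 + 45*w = (w + 3)*(w^4 - 7*w^3 + 7*w^2 + 15*w) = (w + 1)*(w + 3)*(w^3 - 8*w^2 + 15*w) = (w - 5)*(w + 1)*(w + 3)*(w^2 - 3*w) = (w - 5)*(w - 3)*(w + 1)*(w + 3)*(w)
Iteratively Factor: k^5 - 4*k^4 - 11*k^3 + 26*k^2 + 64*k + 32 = (k + 1)*(k^4 - 5*k^3 - 6*k^2 + 32*k + 32) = (k - 4)*(k + 1)*(k^3 - k^2 - 10*k - 8) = (k - 4)^2*(k + 1)*(k^2 + 3*k + 2) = (k - 4)^2*(k + 1)^2*(k + 2)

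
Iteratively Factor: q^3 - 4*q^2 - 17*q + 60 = (q - 3)*(q^2 - q - 20) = (q - 5)*(q - 3)*(q + 4)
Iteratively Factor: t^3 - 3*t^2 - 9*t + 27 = (t + 3)*(t^2 - 6*t + 9) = (t - 3)*(t + 3)*(t - 3)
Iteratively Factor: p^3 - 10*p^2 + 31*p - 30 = (p - 3)*(p^2 - 7*p + 10) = (p - 3)*(p - 2)*(p - 5)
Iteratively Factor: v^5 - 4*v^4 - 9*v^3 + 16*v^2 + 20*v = (v + 2)*(v^4 - 6*v^3 + 3*v^2 + 10*v) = (v - 2)*(v + 2)*(v^3 - 4*v^2 - 5*v) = (v - 2)*(v + 1)*(v + 2)*(v^2 - 5*v) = (v - 5)*(v - 2)*(v + 1)*(v + 2)*(v)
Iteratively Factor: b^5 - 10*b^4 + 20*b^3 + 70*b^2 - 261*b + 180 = (b - 1)*(b^4 - 9*b^3 + 11*b^2 + 81*b - 180) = (b - 5)*(b - 1)*(b^3 - 4*b^2 - 9*b + 36) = (b - 5)*(b - 4)*(b - 1)*(b^2 - 9) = (b - 5)*(b - 4)*(b - 1)*(b + 3)*(b - 3)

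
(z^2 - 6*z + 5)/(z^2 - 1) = (z - 5)/(z + 1)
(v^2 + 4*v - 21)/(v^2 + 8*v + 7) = (v - 3)/(v + 1)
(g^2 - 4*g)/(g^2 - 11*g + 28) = g/(g - 7)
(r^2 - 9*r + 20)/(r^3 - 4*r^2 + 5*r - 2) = (r^2 - 9*r + 20)/(r^3 - 4*r^2 + 5*r - 2)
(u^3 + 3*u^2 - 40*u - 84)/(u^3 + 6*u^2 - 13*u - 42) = (u - 6)/(u - 3)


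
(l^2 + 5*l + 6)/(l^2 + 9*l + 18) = (l + 2)/(l + 6)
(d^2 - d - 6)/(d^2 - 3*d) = (d + 2)/d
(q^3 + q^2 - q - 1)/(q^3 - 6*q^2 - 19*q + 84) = (q^3 + q^2 - q - 1)/(q^3 - 6*q^2 - 19*q + 84)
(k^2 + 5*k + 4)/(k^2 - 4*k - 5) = (k + 4)/(k - 5)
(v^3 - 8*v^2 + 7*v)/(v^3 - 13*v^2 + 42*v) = (v - 1)/(v - 6)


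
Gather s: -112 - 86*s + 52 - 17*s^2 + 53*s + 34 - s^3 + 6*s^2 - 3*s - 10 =-s^3 - 11*s^2 - 36*s - 36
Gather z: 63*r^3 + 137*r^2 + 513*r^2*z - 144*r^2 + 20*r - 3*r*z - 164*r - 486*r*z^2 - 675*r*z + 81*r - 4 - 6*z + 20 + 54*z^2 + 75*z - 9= 63*r^3 - 7*r^2 - 63*r + z^2*(54 - 486*r) + z*(513*r^2 - 678*r + 69) + 7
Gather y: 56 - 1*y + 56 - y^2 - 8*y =-y^2 - 9*y + 112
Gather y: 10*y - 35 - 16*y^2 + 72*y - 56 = -16*y^2 + 82*y - 91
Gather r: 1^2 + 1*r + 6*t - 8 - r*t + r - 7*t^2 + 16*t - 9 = r*(2 - t) - 7*t^2 + 22*t - 16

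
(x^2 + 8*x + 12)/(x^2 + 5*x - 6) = (x + 2)/(x - 1)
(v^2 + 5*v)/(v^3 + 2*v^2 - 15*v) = 1/(v - 3)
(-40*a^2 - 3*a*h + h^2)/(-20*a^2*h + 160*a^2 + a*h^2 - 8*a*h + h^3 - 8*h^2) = (8*a - h)/(4*a*h - 32*a - h^2 + 8*h)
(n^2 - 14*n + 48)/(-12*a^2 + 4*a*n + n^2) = (n^2 - 14*n + 48)/(-12*a^2 + 4*a*n + n^2)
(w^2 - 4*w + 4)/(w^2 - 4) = (w - 2)/(w + 2)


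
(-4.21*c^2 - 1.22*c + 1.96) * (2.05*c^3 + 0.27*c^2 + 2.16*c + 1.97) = -8.6305*c^5 - 3.6377*c^4 - 5.405*c^3 - 10.3997*c^2 + 1.8302*c + 3.8612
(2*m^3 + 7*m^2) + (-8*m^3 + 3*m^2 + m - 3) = -6*m^3 + 10*m^2 + m - 3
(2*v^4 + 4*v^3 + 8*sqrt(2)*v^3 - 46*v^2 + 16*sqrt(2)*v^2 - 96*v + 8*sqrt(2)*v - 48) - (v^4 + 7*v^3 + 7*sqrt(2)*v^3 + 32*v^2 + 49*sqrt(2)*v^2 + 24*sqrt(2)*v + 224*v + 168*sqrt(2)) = v^4 - 3*v^3 + sqrt(2)*v^3 - 78*v^2 - 33*sqrt(2)*v^2 - 320*v - 16*sqrt(2)*v - 168*sqrt(2) - 48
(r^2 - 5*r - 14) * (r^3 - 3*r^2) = r^5 - 8*r^4 + r^3 + 42*r^2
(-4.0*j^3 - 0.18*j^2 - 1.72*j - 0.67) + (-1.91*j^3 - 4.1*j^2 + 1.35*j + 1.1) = -5.91*j^3 - 4.28*j^2 - 0.37*j + 0.43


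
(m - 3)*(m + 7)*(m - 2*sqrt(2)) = m^3 - 2*sqrt(2)*m^2 + 4*m^2 - 21*m - 8*sqrt(2)*m + 42*sqrt(2)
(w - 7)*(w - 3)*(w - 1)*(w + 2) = w^4 - 9*w^3 + 9*w^2 + 41*w - 42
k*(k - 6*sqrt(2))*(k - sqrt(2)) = k^3 - 7*sqrt(2)*k^2 + 12*k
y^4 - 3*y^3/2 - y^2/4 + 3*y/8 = y*(y - 3/2)*(y - 1/2)*(y + 1/2)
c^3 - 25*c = c*(c - 5)*(c + 5)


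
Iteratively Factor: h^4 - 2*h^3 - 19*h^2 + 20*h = (h)*(h^3 - 2*h^2 - 19*h + 20) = h*(h - 5)*(h^2 + 3*h - 4) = h*(h - 5)*(h - 1)*(h + 4)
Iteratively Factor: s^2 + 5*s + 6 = (s + 3)*(s + 2)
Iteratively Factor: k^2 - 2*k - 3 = (k + 1)*(k - 3)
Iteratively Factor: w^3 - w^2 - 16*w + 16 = (w - 1)*(w^2 - 16) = (w - 1)*(w + 4)*(w - 4)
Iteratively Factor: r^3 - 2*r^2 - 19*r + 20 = (r - 1)*(r^2 - r - 20) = (r - 5)*(r - 1)*(r + 4)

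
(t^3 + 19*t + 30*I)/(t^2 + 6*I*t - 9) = (t^2 - 3*I*t + 10)/(t + 3*I)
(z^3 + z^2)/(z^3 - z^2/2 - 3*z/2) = 2*z/(2*z - 3)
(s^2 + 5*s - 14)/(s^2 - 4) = (s + 7)/(s + 2)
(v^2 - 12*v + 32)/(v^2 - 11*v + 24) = (v - 4)/(v - 3)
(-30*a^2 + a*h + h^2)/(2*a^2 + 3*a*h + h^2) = (-30*a^2 + a*h + h^2)/(2*a^2 + 3*a*h + h^2)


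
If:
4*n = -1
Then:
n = -1/4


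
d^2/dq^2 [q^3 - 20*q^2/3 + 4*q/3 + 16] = 6*q - 40/3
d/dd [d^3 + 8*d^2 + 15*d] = 3*d^2 + 16*d + 15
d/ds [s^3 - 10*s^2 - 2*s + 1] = 3*s^2 - 20*s - 2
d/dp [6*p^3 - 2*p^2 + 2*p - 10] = 18*p^2 - 4*p + 2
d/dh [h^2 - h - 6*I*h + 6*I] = 2*h - 1 - 6*I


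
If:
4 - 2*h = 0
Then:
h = 2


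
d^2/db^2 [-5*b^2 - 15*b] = -10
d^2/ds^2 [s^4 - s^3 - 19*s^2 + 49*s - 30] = 12*s^2 - 6*s - 38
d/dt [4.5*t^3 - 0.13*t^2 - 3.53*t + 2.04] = 13.5*t^2 - 0.26*t - 3.53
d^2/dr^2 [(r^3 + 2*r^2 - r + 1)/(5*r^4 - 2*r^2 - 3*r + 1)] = 10*(5*r^9 + 30*r^8 - 24*r^7 + 75*r^6 + 30*r^5 - 51*r^4 + 3*r^3 - 3*r^2 + 3*r + 2)/(125*r^12 - 150*r^10 - 225*r^9 + 135*r^8 + 180*r^7 + 67*r^6 - 126*r^5 - 27*r^4 + 9*r^3 + 21*r^2 - 9*r + 1)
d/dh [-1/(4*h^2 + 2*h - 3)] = 2*(4*h + 1)/(4*h^2 + 2*h - 3)^2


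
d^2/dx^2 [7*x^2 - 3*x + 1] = 14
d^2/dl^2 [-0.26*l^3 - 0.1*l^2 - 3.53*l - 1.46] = -1.56*l - 0.2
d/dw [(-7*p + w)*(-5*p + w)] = -12*p + 2*w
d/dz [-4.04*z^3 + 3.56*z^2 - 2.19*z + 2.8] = -12.12*z^2 + 7.12*z - 2.19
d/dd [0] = 0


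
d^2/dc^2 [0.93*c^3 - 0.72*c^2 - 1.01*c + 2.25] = 5.58*c - 1.44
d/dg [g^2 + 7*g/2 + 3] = 2*g + 7/2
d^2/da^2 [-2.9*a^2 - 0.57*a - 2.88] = -5.80000000000000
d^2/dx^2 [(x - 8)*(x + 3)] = 2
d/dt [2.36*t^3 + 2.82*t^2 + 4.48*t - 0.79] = 7.08*t^2 + 5.64*t + 4.48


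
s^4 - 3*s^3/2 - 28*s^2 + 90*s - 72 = (s - 4)*(s - 2)*(s - 3/2)*(s + 6)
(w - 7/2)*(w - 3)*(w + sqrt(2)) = w^3 - 13*w^2/2 + sqrt(2)*w^2 - 13*sqrt(2)*w/2 + 21*w/2 + 21*sqrt(2)/2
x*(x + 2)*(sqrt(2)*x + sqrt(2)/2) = sqrt(2)*x^3 + 5*sqrt(2)*x^2/2 + sqrt(2)*x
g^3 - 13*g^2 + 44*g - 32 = (g - 8)*(g - 4)*(g - 1)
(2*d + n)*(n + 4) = 2*d*n + 8*d + n^2 + 4*n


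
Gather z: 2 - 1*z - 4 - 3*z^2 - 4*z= -3*z^2 - 5*z - 2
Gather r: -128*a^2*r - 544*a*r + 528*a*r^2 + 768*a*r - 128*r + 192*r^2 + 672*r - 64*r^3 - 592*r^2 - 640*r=-64*r^3 + r^2*(528*a - 400) + r*(-128*a^2 + 224*a - 96)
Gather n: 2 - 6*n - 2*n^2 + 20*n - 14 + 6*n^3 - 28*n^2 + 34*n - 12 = 6*n^3 - 30*n^2 + 48*n - 24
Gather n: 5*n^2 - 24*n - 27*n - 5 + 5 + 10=5*n^2 - 51*n + 10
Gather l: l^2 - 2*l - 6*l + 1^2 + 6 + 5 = l^2 - 8*l + 12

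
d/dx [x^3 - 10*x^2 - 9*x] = 3*x^2 - 20*x - 9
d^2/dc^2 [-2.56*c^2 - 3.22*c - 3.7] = -5.12000000000000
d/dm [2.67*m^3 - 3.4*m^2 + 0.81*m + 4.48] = 8.01*m^2 - 6.8*m + 0.81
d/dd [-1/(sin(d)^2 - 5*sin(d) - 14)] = (2*sin(d) - 5)*cos(d)/((sin(d) - 7)^2*(sin(d) + 2)^2)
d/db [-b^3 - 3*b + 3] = -3*b^2 - 3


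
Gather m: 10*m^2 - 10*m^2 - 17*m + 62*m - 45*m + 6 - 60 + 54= 0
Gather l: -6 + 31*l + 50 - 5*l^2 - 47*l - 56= -5*l^2 - 16*l - 12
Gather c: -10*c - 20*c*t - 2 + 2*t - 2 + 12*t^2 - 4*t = c*(-20*t - 10) + 12*t^2 - 2*t - 4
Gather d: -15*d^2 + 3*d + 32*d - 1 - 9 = -15*d^2 + 35*d - 10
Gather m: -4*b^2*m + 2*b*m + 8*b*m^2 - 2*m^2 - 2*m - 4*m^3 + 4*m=-4*m^3 + m^2*(8*b - 2) + m*(-4*b^2 + 2*b + 2)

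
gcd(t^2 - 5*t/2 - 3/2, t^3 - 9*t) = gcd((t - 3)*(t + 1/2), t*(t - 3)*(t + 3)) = t - 3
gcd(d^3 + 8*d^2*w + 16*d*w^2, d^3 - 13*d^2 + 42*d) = d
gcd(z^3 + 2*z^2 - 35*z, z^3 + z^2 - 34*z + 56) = z + 7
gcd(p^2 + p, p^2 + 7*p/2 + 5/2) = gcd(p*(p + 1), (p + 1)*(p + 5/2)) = p + 1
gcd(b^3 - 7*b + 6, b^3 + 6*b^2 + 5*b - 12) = b^2 + 2*b - 3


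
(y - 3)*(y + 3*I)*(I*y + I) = I*y^3 - 3*y^2 - 2*I*y^2 + 6*y - 3*I*y + 9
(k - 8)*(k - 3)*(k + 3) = k^3 - 8*k^2 - 9*k + 72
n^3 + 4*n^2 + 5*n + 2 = (n + 1)^2*(n + 2)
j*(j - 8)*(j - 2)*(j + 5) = j^4 - 5*j^3 - 34*j^2 + 80*j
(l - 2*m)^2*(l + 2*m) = l^3 - 2*l^2*m - 4*l*m^2 + 8*m^3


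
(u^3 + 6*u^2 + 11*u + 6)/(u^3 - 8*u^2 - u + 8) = (u^2 + 5*u + 6)/(u^2 - 9*u + 8)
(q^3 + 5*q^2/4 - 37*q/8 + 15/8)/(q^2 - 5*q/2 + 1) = (4*q^2 + 7*q - 15)/(4*(q - 2))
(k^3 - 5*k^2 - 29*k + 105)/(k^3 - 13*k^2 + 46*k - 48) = (k^2 - 2*k - 35)/(k^2 - 10*k + 16)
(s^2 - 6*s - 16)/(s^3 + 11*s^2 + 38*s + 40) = (s - 8)/(s^2 + 9*s + 20)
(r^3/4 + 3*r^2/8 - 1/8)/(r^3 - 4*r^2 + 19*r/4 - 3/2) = (r^2 + 2*r + 1)/(2*(2*r^2 - 7*r + 6))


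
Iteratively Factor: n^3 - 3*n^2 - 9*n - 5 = (n + 1)*(n^2 - 4*n - 5) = (n - 5)*(n + 1)*(n + 1)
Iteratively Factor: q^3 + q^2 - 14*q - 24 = (q - 4)*(q^2 + 5*q + 6) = (q - 4)*(q + 3)*(q + 2)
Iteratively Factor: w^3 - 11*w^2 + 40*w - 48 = (w - 3)*(w^2 - 8*w + 16) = (w - 4)*(w - 3)*(w - 4)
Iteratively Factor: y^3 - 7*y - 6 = (y - 3)*(y^2 + 3*y + 2) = (y - 3)*(y + 2)*(y + 1)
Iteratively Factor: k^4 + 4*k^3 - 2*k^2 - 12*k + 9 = (k - 1)*(k^3 + 5*k^2 + 3*k - 9) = (k - 1)^2*(k^2 + 6*k + 9) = (k - 1)^2*(k + 3)*(k + 3)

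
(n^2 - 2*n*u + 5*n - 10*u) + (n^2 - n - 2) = 2*n^2 - 2*n*u + 4*n - 10*u - 2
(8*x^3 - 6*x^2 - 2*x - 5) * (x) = 8*x^4 - 6*x^3 - 2*x^2 - 5*x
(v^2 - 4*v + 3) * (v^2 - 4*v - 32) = v^4 - 8*v^3 - 13*v^2 + 116*v - 96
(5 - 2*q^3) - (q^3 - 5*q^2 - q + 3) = -3*q^3 + 5*q^2 + q + 2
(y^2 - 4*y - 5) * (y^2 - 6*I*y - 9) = y^4 - 4*y^3 - 6*I*y^3 - 14*y^2 + 24*I*y^2 + 36*y + 30*I*y + 45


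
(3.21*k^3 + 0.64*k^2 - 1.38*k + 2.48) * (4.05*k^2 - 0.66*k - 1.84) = 13.0005*k^5 + 0.4734*k^4 - 11.9178*k^3 + 9.7772*k^2 + 0.9024*k - 4.5632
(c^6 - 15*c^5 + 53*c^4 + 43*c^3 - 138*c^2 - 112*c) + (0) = c^6 - 15*c^5 + 53*c^4 + 43*c^3 - 138*c^2 - 112*c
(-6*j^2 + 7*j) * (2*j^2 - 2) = -12*j^4 + 14*j^3 + 12*j^2 - 14*j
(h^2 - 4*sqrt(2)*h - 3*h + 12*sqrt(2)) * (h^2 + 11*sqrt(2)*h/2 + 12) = h^4 - 3*h^3 + 3*sqrt(2)*h^3/2 - 32*h^2 - 9*sqrt(2)*h^2/2 - 48*sqrt(2)*h + 96*h + 144*sqrt(2)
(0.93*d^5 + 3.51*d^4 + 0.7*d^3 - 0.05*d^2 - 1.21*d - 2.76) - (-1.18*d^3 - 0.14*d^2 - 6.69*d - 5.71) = 0.93*d^5 + 3.51*d^4 + 1.88*d^3 + 0.09*d^2 + 5.48*d + 2.95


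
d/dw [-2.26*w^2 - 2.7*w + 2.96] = -4.52*w - 2.7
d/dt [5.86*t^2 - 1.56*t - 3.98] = 11.72*t - 1.56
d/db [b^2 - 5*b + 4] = 2*b - 5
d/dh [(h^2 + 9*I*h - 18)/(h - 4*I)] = (h^2 - 8*I*h + 54)/(h^2 - 8*I*h - 16)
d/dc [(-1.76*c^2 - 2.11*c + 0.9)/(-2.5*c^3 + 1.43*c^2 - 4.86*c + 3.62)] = (-4.4*c^4 - 10.55*c^3 + 18.3209*c^2 - 15.3164*c - 3.2642)/(6.25*c^6 - 7.15*c^5 + 26.3449*c^4 - 31.9996*c^3 + 33.9728*c^2 - 35.1864*c + 13.1044)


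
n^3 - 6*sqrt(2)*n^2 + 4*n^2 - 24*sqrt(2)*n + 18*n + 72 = (n + 4)*(n - 3*sqrt(2))^2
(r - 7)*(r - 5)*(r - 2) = r^3 - 14*r^2 + 59*r - 70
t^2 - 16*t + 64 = (t - 8)^2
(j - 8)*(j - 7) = j^2 - 15*j + 56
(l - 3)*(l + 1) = l^2 - 2*l - 3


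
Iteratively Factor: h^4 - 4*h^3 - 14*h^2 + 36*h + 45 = (h + 3)*(h^3 - 7*h^2 + 7*h + 15) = (h - 3)*(h + 3)*(h^2 - 4*h - 5) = (h - 3)*(h + 1)*(h + 3)*(h - 5)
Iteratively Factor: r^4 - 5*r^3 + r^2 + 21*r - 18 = (r - 1)*(r^3 - 4*r^2 - 3*r + 18) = (r - 3)*(r - 1)*(r^2 - r - 6) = (r - 3)*(r - 1)*(r + 2)*(r - 3)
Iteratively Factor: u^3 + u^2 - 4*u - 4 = (u + 1)*(u^2 - 4) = (u - 2)*(u + 1)*(u + 2)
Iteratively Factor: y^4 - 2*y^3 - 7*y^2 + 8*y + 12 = (y - 3)*(y^3 + y^2 - 4*y - 4) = (y - 3)*(y + 2)*(y^2 - y - 2) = (y - 3)*(y - 2)*(y + 2)*(y + 1)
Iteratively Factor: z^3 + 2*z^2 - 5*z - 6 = (z + 3)*(z^2 - z - 2) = (z + 1)*(z + 3)*(z - 2)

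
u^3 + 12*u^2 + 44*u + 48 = (u + 2)*(u + 4)*(u + 6)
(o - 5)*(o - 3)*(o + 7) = o^3 - o^2 - 41*o + 105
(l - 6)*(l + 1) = l^2 - 5*l - 6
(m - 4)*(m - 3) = m^2 - 7*m + 12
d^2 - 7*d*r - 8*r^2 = (d - 8*r)*(d + r)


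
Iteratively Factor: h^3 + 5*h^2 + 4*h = (h + 1)*(h^2 + 4*h) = (h + 1)*(h + 4)*(h)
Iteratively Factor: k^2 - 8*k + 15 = (k - 3)*(k - 5)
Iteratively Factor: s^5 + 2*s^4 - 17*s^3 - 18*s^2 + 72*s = (s + 4)*(s^4 - 2*s^3 - 9*s^2 + 18*s) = (s - 2)*(s + 4)*(s^3 - 9*s) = (s - 3)*(s - 2)*(s + 4)*(s^2 + 3*s) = s*(s - 3)*(s - 2)*(s + 4)*(s + 3)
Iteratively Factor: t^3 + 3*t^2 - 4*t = (t + 4)*(t^2 - t) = (t - 1)*(t + 4)*(t)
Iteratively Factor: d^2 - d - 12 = (d + 3)*(d - 4)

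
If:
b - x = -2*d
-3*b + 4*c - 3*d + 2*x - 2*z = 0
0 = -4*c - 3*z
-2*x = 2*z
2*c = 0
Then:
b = 0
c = 0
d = 0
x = 0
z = 0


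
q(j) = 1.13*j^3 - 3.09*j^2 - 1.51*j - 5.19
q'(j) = 3.39*j^2 - 6.18*j - 1.51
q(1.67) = -11.07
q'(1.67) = -2.38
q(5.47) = 79.04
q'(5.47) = 66.12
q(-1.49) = -13.54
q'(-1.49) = 15.22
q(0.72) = -7.46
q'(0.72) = -4.20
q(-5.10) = -227.76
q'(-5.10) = 118.18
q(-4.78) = -191.99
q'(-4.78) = 105.49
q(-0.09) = -5.08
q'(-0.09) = -0.93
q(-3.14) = -65.90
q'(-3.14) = 51.32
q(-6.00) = -351.45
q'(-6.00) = 157.61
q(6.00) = 118.59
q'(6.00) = 83.45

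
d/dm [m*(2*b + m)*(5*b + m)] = 10*b^2 + 14*b*m + 3*m^2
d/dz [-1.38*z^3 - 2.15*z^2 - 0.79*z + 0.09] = -4.14*z^2 - 4.3*z - 0.79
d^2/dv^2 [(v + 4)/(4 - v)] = -16/(v - 4)^3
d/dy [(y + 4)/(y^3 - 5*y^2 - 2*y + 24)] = (y^3 - 5*y^2 - 2*y + (y + 4)*(-3*y^2 + 10*y + 2) + 24)/(y^3 - 5*y^2 - 2*y + 24)^2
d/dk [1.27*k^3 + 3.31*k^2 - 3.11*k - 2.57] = 3.81*k^2 + 6.62*k - 3.11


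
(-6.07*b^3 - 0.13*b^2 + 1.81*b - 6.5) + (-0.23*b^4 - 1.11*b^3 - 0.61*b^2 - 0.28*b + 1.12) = -0.23*b^4 - 7.18*b^3 - 0.74*b^2 + 1.53*b - 5.38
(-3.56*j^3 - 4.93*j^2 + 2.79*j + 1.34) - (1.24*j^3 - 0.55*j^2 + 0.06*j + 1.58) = -4.8*j^3 - 4.38*j^2 + 2.73*j - 0.24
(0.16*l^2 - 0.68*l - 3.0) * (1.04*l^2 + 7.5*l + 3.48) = 0.1664*l^4 + 0.4928*l^3 - 7.6632*l^2 - 24.8664*l - 10.44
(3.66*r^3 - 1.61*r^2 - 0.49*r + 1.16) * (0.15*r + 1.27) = 0.549*r^4 + 4.4067*r^3 - 2.1182*r^2 - 0.4483*r + 1.4732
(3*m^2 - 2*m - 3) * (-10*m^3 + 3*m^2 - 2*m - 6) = -30*m^5 + 29*m^4 + 18*m^3 - 23*m^2 + 18*m + 18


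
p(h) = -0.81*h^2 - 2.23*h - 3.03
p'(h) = -1.62*h - 2.23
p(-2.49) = -2.50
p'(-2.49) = 1.80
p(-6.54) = -23.09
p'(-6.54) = 8.36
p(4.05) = -25.35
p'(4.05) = -8.79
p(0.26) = -3.66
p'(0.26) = -2.65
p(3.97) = -24.65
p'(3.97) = -8.66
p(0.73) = -5.09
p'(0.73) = -3.41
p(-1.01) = -1.60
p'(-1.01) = -0.59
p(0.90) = -5.69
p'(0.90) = -3.69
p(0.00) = -3.03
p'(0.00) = -2.23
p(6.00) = -45.57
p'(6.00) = -11.95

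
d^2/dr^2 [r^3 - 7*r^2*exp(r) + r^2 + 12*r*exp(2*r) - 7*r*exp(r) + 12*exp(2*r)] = -7*r^2*exp(r) + 48*r*exp(2*r) - 35*r*exp(r) + 6*r + 96*exp(2*r) - 28*exp(r) + 2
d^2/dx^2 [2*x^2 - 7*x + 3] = 4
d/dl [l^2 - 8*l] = 2*l - 8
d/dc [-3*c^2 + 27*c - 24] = 27 - 6*c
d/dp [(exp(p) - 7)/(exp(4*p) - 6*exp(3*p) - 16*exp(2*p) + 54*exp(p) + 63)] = (-3*exp(2*p) - 2*exp(p) + 9)*exp(p)/(exp(6*p) + 2*exp(5*p) - 17*exp(4*p) - 36*exp(3*p) + 63*exp(2*p) + 162*exp(p) + 81)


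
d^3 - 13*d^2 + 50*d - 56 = (d - 7)*(d - 4)*(d - 2)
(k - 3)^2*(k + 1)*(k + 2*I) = k^4 - 5*k^3 + 2*I*k^3 + 3*k^2 - 10*I*k^2 + 9*k + 6*I*k + 18*I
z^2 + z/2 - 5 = (z - 2)*(z + 5/2)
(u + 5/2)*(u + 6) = u^2 + 17*u/2 + 15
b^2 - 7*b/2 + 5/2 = (b - 5/2)*(b - 1)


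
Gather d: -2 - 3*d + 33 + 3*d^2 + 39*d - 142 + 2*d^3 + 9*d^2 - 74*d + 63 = 2*d^3 + 12*d^2 - 38*d - 48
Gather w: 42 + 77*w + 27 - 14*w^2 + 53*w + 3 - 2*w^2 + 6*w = -16*w^2 + 136*w + 72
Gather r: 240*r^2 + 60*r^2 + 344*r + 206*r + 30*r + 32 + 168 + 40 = 300*r^2 + 580*r + 240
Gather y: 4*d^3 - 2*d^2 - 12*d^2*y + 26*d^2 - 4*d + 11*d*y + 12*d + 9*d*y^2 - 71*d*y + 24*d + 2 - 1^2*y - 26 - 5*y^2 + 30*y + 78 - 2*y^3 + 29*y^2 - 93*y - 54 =4*d^3 + 24*d^2 + 32*d - 2*y^3 + y^2*(9*d + 24) + y*(-12*d^2 - 60*d - 64)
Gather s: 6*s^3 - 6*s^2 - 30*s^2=6*s^3 - 36*s^2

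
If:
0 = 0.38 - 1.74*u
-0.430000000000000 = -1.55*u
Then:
No Solution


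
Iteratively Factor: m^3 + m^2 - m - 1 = (m + 1)*(m^2 - 1) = (m - 1)*(m + 1)*(m + 1)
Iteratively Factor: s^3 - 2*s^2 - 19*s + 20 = (s + 4)*(s^2 - 6*s + 5) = (s - 1)*(s + 4)*(s - 5)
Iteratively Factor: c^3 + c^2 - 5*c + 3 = (c + 3)*(c^2 - 2*c + 1) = (c - 1)*(c + 3)*(c - 1)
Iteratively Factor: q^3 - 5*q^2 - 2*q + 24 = (q - 3)*(q^2 - 2*q - 8) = (q - 3)*(q + 2)*(q - 4)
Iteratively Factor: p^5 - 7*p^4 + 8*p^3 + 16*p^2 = (p + 1)*(p^4 - 8*p^3 + 16*p^2) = p*(p + 1)*(p^3 - 8*p^2 + 16*p) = p*(p - 4)*(p + 1)*(p^2 - 4*p) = p*(p - 4)^2*(p + 1)*(p)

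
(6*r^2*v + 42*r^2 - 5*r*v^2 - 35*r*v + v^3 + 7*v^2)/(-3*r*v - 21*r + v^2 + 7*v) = -2*r + v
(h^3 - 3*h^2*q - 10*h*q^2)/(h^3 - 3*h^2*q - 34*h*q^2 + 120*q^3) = h*(-h - 2*q)/(-h^2 - 2*h*q + 24*q^2)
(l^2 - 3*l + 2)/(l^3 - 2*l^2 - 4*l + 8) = (l - 1)/(l^2 - 4)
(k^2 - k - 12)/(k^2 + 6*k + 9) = (k - 4)/(k + 3)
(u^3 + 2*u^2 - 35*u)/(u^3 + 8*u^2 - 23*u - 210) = u/(u + 6)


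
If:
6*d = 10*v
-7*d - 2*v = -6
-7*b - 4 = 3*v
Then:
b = -218/287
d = 30/41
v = 18/41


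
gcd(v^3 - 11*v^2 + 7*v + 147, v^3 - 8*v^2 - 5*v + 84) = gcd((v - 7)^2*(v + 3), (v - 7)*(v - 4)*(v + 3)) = v^2 - 4*v - 21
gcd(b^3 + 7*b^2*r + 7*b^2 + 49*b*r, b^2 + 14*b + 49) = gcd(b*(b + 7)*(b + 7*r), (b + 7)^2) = b + 7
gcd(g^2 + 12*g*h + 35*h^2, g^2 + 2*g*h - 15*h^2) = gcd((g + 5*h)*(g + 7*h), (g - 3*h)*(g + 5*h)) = g + 5*h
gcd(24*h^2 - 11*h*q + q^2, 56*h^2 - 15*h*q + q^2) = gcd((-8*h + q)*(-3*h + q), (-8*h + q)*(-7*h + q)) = -8*h + q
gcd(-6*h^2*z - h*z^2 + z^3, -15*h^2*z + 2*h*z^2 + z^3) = -3*h*z + z^2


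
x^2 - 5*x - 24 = (x - 8)*(x + 3)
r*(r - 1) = r^2 - r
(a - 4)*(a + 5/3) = a^2 - 7*a/3 - 20/3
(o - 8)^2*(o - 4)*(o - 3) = o^4 - 23*o^3 + 188*o^2 - 640*o + 768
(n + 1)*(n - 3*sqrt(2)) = n^2 - 3*sqrt(2)*n + n - 3*sqrt(2)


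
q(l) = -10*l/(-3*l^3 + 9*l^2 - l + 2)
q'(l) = -10*l*(9*l^2 - 18*l + 1)/(-3*l^3 + 9*l^2 - l + 2)^2 - 10/(-3*l^3 + 9*l^2 - l + 2)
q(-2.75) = 0.20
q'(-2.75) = 0.10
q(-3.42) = 0.15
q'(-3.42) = 0.06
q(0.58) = -1.50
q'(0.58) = -0.10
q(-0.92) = 0.71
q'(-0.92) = 0.62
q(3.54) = 1.62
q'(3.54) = -3.26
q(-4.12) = 0.11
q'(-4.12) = 0.04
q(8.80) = 0.06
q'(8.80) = -0.02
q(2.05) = -1.72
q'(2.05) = -1.12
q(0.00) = 0.00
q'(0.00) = -5.00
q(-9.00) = 0.03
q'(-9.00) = 0.01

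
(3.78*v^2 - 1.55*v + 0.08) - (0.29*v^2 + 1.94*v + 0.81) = 3.49*v^2 - 3.49*v - 0.73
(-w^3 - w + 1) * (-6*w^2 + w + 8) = 6*w^5 - w^4 - 2*w^3 - 7*w^2 - 7*w + 8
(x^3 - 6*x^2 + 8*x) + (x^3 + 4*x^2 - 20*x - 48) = 2*x^3 - 2*x^2 - 12*x - 48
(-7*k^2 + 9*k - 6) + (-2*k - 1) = -7*k^2 + 7*k - 7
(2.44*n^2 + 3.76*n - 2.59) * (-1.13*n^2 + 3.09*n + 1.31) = -2.7572*n^4 + 3.2908*n^3 + 17.7415*n^2 - 3.0775*n - 3.3929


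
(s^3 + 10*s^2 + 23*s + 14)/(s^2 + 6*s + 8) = (s^2 + 8*s + 7)/(s + 4)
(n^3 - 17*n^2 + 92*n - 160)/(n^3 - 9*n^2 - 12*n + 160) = (n - 4)/(n + 4)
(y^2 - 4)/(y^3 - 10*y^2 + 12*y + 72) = (y - 2)/(y^2 - 12*y + 36)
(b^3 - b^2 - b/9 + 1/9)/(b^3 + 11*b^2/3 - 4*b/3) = (3*b^2 - 2*b - 1)/(3*b*(b + 4))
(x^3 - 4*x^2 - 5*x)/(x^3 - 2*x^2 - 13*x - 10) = x/(x + 2)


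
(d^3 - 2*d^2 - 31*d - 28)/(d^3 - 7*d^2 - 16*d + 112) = (d + 1)/(d - 4)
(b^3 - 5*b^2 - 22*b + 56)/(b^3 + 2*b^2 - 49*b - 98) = (b^2 + 2*b - 8)/(b^2 + 9*b + 14)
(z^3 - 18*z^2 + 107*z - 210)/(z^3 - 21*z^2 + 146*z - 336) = (z - 5)/(z - 8)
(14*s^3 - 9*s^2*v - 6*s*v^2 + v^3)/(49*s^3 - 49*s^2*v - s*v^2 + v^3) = (2*s + v)/(7*s + v)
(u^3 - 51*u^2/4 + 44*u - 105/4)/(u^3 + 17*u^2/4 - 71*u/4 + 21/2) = (u^2 - 12*u + 35)/(u^2 + 5*u - 14)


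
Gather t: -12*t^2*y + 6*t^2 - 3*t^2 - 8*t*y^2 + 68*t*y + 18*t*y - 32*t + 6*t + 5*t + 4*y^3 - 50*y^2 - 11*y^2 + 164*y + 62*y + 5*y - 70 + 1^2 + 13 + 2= t^2*(3 - 12*y) + t*(-8*y^2 + 86*y - 21) + 4*y^3 - 61*y^2 + 231*y - 54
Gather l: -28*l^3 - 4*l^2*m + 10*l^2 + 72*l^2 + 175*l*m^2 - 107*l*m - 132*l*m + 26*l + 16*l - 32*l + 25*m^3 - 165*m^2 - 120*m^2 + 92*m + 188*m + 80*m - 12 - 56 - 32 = -28*l^3 + l^2*(82 - 4*m) + l*(175*m^2 - 239*m + 10) + 25*m^3 - 285*m^2 + 360*m - 100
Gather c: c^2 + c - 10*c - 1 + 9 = c^2 - 9*c + 8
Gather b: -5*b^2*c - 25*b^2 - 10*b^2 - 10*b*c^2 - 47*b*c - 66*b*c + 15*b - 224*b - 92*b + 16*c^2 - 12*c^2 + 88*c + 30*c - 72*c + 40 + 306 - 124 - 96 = b^2*(-5*c - 35) + b*(-10*c^2 - 113*c - 301) + 4*c^2 + 46*c + 126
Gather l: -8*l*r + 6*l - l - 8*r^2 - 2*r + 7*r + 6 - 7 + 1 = l*(5 - 8*r) - 8*r^2 + 5*r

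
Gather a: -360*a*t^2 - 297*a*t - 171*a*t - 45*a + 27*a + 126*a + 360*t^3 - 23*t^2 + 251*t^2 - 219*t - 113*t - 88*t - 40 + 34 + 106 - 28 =a*(-360*t^2 - 468*t + 108) + 360*t^3 + 228*t^2 - 420*t + 72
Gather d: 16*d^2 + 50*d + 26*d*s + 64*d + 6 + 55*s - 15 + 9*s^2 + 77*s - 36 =16*d^2 + d*(26*s + 114) + 9*s^2 + 132*s - 45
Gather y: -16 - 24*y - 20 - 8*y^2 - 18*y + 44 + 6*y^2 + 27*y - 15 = -2*y^2 - 15*y - 7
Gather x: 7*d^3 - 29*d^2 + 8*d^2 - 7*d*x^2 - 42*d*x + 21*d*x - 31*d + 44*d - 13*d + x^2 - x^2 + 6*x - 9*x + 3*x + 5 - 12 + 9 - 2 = 7*d^3 - 21*d^2 - 7*d*x^2 - 21*d*x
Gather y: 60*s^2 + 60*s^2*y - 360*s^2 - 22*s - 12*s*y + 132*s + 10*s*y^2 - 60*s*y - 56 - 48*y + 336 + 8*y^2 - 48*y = -300*s^2 + 110*s + y^2*(10*s + 8) + y*(60*s^2 - 72*s - 96) + 280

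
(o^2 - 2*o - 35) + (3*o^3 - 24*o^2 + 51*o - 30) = 3*o^3 - 23*o^2 + 49*o - 65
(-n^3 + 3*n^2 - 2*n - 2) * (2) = -2*n^3 + 6*n^2 - 4*n - 4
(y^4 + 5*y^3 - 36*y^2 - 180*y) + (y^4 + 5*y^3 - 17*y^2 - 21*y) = 2*y^4 + 10*y^3 - 53*y^2 - 201*y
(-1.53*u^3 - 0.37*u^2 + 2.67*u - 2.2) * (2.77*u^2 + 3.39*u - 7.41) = -4.2381*u^5 - 6.2116*u^4 + 17.4789*u^3 + 5.699*u^2 - 27.2427*u + 16.302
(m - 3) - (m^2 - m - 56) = -m^2 + 2*m + 53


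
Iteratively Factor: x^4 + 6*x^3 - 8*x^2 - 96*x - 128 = (x + 2)*(x^3 + 4*x^2 - 16*x - 64) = (x - 4)*(x + 2)*(x^2 + 8*x + 16) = (x - 4)*(x + 2)*(x + 4)*(x + 4)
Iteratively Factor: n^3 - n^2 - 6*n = (n)*(n^2 - n - 6) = n*(n - 3)*(n + 2)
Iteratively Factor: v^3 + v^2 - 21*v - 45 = (v + 3)*(v^2 - 2*v - 15) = (v - 5)*(v + 3)*(v + 3)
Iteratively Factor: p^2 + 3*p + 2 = (p + 2)*(p + 1)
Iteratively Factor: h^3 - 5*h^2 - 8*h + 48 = (h - 4)*(h^2 - h - 12) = (h - 4)^2*(h + 3)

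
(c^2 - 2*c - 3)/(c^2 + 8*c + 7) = (c - 3)/(c + 7)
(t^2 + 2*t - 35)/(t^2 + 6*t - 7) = (t - 5)/(t - 1)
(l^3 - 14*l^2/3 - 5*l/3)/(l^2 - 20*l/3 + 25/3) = l*(3*l + 1)/(3*l - 5)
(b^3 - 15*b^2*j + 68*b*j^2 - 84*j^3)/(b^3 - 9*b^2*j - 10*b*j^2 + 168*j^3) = (b - 2*j)/(b + 4*j)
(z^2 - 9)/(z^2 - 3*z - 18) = (z - 3)/(z - 6)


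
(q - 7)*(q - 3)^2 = q^3 - 13*q^2 + 51*q - 63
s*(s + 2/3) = s^2 + 2*s/3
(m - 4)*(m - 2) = m^2 - 6*m + 8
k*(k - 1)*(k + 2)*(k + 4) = k^4 + 5*k^3 + 2*k^2 - 8*k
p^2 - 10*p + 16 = (p - 8)*(p - 2)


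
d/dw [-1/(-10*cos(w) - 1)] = 10*sin(w)/(10*cos(w) + 1)^2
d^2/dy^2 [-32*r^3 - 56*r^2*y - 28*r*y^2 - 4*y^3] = -56*r - 24*y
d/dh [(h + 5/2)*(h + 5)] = 2*h + 15/2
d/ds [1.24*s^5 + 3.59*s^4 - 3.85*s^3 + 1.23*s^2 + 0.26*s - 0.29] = 6.2*s^4 + 14.36*s^3 - 11.55*s^2 + 2.46*s + 0.26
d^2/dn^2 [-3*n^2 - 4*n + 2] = -6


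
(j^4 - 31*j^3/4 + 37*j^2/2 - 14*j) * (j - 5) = j^5 - 51*j^4/4 + 229*j^3/4 - 213*j^2/2 + 70*j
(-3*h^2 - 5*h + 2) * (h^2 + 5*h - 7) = -3*h^4 - 20*h^3 - 2*h^2 + 45*h - 14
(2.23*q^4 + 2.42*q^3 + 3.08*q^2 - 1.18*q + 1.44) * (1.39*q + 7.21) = 3.0997*q^5 + 19.4421*q^4 + 21.7294*q^3 + 20.5666*q^2 - 6.5062*q + 10.3824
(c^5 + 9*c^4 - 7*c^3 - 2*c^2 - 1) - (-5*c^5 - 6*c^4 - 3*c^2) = 6*c^5 + 15*c^4 - 7*c^3 + c^2 - 1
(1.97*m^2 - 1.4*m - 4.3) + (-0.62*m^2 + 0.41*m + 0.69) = 1.35*m^2 - 0.99*m - 3.61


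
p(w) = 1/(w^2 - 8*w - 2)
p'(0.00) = 2.00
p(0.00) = -0.50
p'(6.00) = -0.02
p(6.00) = -0.07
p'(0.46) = 0.24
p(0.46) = -0.18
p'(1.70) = 0.03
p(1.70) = -0.08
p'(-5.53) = 0.00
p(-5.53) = 0.01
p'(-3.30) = 0.01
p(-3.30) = 0.03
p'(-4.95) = 0.00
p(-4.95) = 0.02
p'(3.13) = 0.01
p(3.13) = -0.06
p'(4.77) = -0.01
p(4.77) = -0.06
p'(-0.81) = 0.36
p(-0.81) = 0.19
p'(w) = (8 - 2*w)/(w^2 - 8*w - 2)^2 = 2*(4 - w)/(-w^2 + 8*w + 2)^2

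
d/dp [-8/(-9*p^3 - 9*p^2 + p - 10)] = 8*(-27*p^2 - 18*p + 1)/(9*p^3 + 9*p^2 - p + 10)^2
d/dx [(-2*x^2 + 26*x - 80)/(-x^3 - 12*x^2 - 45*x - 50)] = 2*(-x^3 + 31*x^2 - 74*x - 490)/(x^5 + 19*x^4 + 139*x^3 + 485*x^2 + 800*x + 500)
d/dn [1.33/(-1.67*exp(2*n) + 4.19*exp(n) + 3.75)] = (4.4422*exp(n) - 5.5727)*exp(n)/(-1.67*exp(2*n) + 4.19*exp(n) + 3.75)^2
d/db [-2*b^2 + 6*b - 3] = 6 - 4*b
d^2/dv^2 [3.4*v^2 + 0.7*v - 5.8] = 6.80000000000000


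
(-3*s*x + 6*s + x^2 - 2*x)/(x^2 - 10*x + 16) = (-3*s + x)/(x - 8)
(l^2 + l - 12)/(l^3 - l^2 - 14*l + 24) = 1/(l - 2)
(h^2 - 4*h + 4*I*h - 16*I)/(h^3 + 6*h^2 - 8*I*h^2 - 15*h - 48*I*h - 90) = (h^2 + h*(-4 + 4*I) - 16*I)/(h^3 + h^2*(6 - 8*I) + h*(-15 - 48*I) - 90)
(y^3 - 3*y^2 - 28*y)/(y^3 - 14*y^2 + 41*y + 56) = y*(y + 4)/(y^2 - 7*y - 8)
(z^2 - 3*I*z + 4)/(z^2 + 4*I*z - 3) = (z - 4*I)/(z + 3*I)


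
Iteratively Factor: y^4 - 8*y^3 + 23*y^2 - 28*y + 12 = (y - 2)*(y^3 - 6*y^2 + 11*y - 6) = (y - 2)*(y - 1)*(y^2 - 5*y + 6) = (y - 2)^2*(y - 1)*(y - 3)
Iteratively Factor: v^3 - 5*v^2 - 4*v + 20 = (v - 2)*(v^2 - 3*v - 10) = (v - 5)*(v - 2)*(v + 2)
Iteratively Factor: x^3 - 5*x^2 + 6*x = (x - 3)*(x^2 - 2*x) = (x - 3)*(x - 2)*(x)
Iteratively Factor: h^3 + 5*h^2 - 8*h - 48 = (h - 3)*(h^2 + 8*h + 16) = (h - 3)*(h + 4)*(h + 4)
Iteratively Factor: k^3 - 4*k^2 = (k)*(k^2 - 4*k) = k^2*(k - 4)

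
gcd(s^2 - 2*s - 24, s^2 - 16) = s + 4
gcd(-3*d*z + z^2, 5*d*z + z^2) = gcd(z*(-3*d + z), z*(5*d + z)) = z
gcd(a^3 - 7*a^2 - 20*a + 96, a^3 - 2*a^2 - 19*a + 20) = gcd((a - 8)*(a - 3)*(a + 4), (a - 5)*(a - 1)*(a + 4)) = a + 4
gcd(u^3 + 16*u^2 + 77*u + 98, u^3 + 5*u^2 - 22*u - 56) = u^2 + 9*u + 14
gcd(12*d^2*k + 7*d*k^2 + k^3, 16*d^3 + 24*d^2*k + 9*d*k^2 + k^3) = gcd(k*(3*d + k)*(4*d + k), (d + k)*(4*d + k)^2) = 4*d + k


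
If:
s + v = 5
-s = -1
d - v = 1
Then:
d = 5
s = 1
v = 4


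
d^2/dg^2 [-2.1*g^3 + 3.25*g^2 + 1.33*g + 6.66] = 6.5 - 12.6*g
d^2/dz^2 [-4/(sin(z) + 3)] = 4*(sin(z)^2 - 3*sin(z) - 2)/(sin(z) + 3)^3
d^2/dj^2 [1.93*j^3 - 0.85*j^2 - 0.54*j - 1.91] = 11.58*j - 1.7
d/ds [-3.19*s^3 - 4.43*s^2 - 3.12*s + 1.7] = -9.57*s^2 - 8.86*s - 3.12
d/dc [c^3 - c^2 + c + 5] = 3*c^2 - 2*c + 1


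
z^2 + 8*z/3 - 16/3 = (z - 4/3)*(z + 4)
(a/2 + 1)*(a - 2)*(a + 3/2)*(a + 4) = a^4/2 + 11*a^3/4 + a^2 - 11*a - 12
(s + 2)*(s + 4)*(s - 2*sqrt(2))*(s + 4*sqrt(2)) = s^4 + 2*sqrt(2)*s^3 + 6*s^3 - 8*s^2 + 12*sqrt(2)*s^2 - 96*s + 16*sqrt(2)*s - 128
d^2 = d^2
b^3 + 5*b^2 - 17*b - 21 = (b - 3)*(b + 1)*(b + 7)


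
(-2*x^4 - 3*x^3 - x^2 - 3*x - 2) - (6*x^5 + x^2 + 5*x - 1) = -6*x^5 - 2*x^4 - 3*x^3 - 2*x^2 - 8*x - 1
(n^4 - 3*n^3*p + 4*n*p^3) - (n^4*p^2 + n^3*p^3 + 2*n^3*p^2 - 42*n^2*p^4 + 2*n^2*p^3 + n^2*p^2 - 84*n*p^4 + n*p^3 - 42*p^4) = -n^4*p^2 + n^4 - n^3*p^3 - 2*n^3*p^2 - 3*n^3*p + 42*n^2*p^4 - 2*n^2*p^3 - n^2*p^2 + 84*n*p^4 + 3*n*p^3 + 42*p^4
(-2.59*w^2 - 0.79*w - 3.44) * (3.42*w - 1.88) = -8.8578*w^3 + 2.1674*w^2 - 10.2796*w + 6.4672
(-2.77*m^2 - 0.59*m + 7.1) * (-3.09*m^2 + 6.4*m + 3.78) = 8.5593*m^4 - 15.9049*m^3 - 36.1856*m^2 + 43.2098*m + 26.838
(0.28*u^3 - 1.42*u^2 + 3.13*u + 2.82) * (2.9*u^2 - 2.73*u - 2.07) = 0.812*u^5 - 4.8824*u^4 + 12.374*u^3 + 2.5725*u^2 - 14.1777*u - 5.8374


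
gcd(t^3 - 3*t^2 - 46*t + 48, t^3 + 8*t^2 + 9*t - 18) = t^2 + 5*t - 6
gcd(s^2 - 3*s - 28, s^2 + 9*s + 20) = s + 4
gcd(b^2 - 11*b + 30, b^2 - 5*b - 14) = 1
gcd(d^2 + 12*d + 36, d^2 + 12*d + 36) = d^2 + 12*d + 36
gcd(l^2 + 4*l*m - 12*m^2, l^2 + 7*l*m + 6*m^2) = l + 6*m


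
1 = 1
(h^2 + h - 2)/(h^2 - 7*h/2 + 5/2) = 2*(h + 2)/(2*h - 5)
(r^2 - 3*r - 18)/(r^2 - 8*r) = (r^2 - 3*r - 18)/(r*(r - 8))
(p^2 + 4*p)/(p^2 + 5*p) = (p + 4)/(p + 5)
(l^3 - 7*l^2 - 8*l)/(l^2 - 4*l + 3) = l*(l^2 - 7*l - 8)/(l^2 - 4*l + 3)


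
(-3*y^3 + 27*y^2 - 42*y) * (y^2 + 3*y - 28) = -3*y^5 + 18*y^4 + 123*y^3 - 882*y^2 + 1176*y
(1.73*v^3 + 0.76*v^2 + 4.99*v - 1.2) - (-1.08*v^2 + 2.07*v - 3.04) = 1.73*v^3 + 1.84*v^2 + 2.92*v + 1.84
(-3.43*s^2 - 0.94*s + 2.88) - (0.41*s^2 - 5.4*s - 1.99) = -3.84*s^2 + 4.46*s + 4.87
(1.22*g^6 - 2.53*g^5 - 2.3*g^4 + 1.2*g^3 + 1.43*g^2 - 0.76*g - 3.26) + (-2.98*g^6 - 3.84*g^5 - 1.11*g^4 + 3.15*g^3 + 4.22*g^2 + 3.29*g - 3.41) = -1.76*g^6 - 6.37*g^5 - 3.41*g^4 + 4.35*g^3 + 5.65*g^2 + 2.53*g - 6.67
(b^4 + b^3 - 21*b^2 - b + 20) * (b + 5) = b^5 + 6*b^4 - 16*b^3 - 106*b^2 + 15*b + 100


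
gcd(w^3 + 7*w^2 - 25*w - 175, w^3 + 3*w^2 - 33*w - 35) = w^2 + 2*w - 35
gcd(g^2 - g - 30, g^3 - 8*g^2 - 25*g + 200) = g + 5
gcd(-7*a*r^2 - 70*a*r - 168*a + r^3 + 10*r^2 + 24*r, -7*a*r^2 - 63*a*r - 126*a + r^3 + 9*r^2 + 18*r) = -7*a*r - 42*a + r^2 + 6*r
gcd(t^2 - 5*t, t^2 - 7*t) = t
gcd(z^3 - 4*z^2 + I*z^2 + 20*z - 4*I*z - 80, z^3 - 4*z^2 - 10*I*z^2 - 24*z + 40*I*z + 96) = z^2 + z*(-4 - 4*I) + 16*I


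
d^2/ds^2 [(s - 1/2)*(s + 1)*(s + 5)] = 6*s + 11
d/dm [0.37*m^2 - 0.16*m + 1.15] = 0.74*m - 0.16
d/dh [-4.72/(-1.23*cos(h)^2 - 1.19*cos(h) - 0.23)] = (11.6112*cos(h) + 5.6168)*sin(h)/(1.23*cos(h)^2 + 1.19*cos(h) + 0.23)^2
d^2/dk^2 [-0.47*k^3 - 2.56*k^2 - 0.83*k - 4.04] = -2.82*k - 5.12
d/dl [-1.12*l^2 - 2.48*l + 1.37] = -2.24*l - 2.48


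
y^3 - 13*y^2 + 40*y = y*(y - 8)*(y - 5)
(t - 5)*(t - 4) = t^2 - 9*t + 20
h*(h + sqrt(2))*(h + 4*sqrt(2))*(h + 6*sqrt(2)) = h^4 + 11*sqrt(2)*h^3 + 68*h^2 + 48*sqrt(2)*h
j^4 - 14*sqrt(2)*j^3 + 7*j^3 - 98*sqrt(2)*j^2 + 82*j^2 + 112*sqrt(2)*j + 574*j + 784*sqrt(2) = (j + 7)*(j - 8*sqrt(2))*(j - 7*sqrt(2))*(j + sqrt(2))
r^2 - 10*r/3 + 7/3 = (r - 7/3)*(r - 1)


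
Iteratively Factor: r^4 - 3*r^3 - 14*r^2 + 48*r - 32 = (r - 1)*(r^3 - 2*r^2 - 16*r + 32) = (r - 4)*(r - 1)*(r^2 + 2*r - 8) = (r - 4)*(r - 1)*(r + 4)*(r - 2)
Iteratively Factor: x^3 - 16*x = (x - 4)*(x^2 + 4*x) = x*(x - 4)*(x + 4)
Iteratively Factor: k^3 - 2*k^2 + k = (k - 1)*(k^2 - k) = (k - 1)^2*(k)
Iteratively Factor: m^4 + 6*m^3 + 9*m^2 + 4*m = (m + 1)*(m^3 + 5*m^2 + 4*m) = (m + 1)^2*(m^2 + 4*m) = (m + 1)^2*(m + 4)*(m)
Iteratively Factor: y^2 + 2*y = (y)*(y + 2)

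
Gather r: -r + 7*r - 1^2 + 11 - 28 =6*r - 18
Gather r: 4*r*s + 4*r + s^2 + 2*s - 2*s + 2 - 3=r*(4*s + 4) + s^2 - 1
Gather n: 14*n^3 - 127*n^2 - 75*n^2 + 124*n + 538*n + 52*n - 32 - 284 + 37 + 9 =14*n^3 - 202*n^2 + 714*n - 270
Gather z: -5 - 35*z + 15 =10 - 35*z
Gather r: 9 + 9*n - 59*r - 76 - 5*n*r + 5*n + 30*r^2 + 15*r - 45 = 14*n + 30*r^2 + r*(-5*n - 44) - 112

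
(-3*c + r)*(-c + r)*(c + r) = 3*c^3 - c^2*r - 3*c*r^2 + r^3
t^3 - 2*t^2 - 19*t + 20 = (t - 5)*(t - 1)*(t + 4)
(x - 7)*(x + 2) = x^2 - 5*x - 14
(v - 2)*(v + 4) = v^2 + 2*v - 8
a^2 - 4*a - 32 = (a - 8)*(a + 4)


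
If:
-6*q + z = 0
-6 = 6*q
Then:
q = -1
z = -6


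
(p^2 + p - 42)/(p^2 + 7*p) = (p - 6)/p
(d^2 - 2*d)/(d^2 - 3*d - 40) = d*(2 - d)/(-d^2 + 3*d + 40)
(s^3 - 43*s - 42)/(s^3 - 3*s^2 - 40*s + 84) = (s + 1)/(s - 2)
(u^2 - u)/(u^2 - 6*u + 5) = u/(u - 5)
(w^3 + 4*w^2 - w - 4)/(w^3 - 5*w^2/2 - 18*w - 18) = 2*(-w^3 - 4*w^2 + w + 4)/(-2*w^3 + 5*w^2 + 36*w + 36)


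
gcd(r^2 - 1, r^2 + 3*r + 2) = r + 1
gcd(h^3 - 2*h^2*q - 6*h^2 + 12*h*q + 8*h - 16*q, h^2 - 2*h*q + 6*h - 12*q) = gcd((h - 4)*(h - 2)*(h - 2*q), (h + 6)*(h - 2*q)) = -h + 2*q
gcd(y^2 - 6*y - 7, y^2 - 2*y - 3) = y + 1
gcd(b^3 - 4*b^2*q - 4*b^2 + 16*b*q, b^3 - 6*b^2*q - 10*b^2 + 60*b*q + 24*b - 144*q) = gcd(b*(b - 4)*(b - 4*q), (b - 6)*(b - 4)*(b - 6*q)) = b - 4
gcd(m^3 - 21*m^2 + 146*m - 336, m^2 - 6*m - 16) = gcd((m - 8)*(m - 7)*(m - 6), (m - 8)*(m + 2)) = m - 8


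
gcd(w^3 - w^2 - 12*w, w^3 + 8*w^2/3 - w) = w^2 + 3*w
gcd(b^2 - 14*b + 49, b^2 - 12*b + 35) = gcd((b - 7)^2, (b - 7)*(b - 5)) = b - 7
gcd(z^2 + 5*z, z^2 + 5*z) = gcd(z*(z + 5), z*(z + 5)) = z^2 + 5*z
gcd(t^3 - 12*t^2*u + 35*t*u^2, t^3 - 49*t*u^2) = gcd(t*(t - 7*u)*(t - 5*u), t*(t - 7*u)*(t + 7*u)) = t^2 - 7*t*u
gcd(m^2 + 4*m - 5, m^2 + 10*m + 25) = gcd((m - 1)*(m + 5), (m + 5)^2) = m + 5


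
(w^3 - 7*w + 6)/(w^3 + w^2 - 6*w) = (w - 1)/w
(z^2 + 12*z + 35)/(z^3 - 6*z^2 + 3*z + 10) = (z^2 + 12*z + 35)/(z^3 - 6*z^2 + 3*z + 10)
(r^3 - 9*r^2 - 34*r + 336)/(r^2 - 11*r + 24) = (r^2 - r - 42)/(r - 3)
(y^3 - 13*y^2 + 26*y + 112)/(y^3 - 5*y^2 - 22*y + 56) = (y^2 - 6*y - 16)/(y^2 + 2*y - 8)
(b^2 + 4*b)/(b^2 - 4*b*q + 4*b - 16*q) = b/(b - 4*q)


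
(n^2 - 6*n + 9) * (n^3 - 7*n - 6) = n^5 - 6*n^4 + 2*n^3 + 36*n^2 - 27*n - 54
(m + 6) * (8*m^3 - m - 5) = 8*m^4 + 48*m^3 - m^2 - 11*m - 30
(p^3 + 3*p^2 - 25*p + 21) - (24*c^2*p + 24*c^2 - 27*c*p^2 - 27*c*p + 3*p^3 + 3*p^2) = -24*c^2*p - 24*c^2 + 27*c*p^2 + 27*c*p - 2*p^3 - 25*p + 21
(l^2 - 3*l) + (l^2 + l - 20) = 2*l^2 - 2*l - 20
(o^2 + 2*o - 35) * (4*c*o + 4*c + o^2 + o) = 4*c*o^3 + 12*c*o^2 - 132*c*o - 140*c + o^4 + 3*o^3 - 33*o^2 - 35*o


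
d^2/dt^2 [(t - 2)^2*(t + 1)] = 6*t - 6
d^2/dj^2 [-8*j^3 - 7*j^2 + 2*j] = -48*j - 14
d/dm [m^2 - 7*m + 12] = 2*m - 7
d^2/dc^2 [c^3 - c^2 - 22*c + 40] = 6*c - 2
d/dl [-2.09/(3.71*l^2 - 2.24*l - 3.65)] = (15.5078*l - 4.6816)/(-3.71*l^2 + 2.24*l + 3.65)^2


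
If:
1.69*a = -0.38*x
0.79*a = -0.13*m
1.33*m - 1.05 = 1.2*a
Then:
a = -0.11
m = 0.69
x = 0.50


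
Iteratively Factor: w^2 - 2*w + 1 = (w - 1)*(w - 1)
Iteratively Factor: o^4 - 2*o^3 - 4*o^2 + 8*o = (o - 2)*(o^3 - 4*o) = (o - 2)^2*(o^2 + 2*o) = o*(o - 2)^2*(o + 2)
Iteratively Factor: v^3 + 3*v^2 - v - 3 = (v + 1)*(v^2 + 2*v - 3) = (v + 1)*(v + 3)*(v - 1)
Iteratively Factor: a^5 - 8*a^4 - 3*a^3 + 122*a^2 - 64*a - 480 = (a - 4)*(a^4 - 4*a^3 - 19*a^2 + 46*a + 120) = (a - 4)*(a + 3)*(a^3 - 7*a^2 + 2*a + 40) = (a - 4)*(a + 2)*(a + 3)*(a^2 - 9*a + 20) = (a - 5)*(a - 4)*(a + 2)*(a + 3)*(a - 4)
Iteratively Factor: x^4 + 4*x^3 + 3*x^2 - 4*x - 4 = (x + 1)*(x^3 + 3*x^2 - 4) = (x - 1)*(x + 1)*(x^2 + 4*x + 4) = (x - 1)*(x + 1)*(x + 2)*(x + 2)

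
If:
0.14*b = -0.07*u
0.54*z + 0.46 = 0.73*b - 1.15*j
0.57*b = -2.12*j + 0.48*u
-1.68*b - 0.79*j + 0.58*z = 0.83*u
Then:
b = 0.22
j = -0.16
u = -0.44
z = -0.21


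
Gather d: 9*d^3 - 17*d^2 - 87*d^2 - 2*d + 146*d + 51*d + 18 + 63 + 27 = 9*d^3 - 104*d^2 + 195*d + 108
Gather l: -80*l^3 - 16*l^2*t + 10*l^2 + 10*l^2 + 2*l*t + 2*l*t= -80*l^3 + l^2*(20 - 16*t) + 4*l*t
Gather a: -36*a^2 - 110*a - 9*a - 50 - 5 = -36*a^2 - 119*a - 55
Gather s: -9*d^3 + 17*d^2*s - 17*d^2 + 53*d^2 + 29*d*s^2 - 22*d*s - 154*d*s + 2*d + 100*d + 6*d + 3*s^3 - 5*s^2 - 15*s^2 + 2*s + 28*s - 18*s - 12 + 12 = -9*d^3 + 36*d^2 + 108*d + 3*s^3 + s^2*(29*d - 20) + s*(17*d^2 - 176*d + 12)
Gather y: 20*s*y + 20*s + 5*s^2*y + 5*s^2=5*s^2 + 20*s + y*(5*s^2 + 20*s)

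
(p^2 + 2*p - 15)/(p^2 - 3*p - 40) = (p - 3)/(p - 8)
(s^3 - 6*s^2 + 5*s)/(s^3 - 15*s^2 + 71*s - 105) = s*(s - 1)/(s^2 - 10*s + 21)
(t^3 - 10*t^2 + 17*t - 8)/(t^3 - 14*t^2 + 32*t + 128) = (t^2 - 2*t + 1)/(t^2 - 6*t - 16)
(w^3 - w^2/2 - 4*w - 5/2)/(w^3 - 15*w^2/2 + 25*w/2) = (w^2 + 2*w + 1)/(w*(w - 5))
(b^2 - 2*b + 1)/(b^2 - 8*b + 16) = (b^2 - 2*b + 1)/(b^2 - 8*b + 16)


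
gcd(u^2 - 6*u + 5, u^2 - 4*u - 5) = u - 5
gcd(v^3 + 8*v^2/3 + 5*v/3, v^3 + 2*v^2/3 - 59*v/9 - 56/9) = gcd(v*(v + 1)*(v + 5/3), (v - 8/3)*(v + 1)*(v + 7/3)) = v + 1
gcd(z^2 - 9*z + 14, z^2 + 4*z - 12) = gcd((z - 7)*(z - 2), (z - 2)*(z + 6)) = z - 2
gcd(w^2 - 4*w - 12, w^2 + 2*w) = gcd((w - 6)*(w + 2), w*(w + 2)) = w + 2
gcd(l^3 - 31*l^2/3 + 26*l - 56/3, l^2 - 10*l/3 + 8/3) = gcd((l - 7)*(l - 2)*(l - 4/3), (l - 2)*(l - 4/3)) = l^2 - 10*l/3 + 8/3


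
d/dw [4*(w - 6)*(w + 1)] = 8*w - 20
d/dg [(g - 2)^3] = 3*(g - 2)^2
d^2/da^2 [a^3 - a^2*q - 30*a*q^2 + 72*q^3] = 6*a - 2*q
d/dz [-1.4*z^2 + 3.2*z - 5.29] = 3.2 - 2.8*z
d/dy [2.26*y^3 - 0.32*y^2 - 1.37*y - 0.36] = 6.78*y^2 - 0.64*y - 1.37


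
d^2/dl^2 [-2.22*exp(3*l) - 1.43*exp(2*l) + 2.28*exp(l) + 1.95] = (-19.98*exp(2*l) - 5.72*exp(l) + 2.28)*exp(l)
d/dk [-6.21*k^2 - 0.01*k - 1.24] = -12.42*k - 0.01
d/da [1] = 0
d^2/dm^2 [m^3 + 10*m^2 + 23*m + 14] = 6*m + 20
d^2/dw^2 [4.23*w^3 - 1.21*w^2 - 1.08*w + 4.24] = 25.38*w - 2.42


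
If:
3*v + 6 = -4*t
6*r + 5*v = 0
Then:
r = -5*v/6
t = -3*v/4 - 3/2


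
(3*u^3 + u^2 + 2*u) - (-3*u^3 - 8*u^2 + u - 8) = 6*u^3 + 9*u^2 + u + 8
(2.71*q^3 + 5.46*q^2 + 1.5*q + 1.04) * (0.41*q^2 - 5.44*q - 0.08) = 1.1111*q^5 - 12.5038*q^4 - 29.3042*q^3 - 8.1704*q^2 - 5.7776*q - 0.0832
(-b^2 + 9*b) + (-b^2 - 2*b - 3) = -2*b^2 + 7*b - 3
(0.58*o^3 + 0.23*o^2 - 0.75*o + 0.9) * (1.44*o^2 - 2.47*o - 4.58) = 0.8352*o^5 - 1.1014*o^4 - 4.3045*o^3 + 2.0951*o^2 + 1.212*o - 4.122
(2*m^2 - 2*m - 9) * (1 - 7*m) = -14*m^3 + 16*m^2 + 61*m - 9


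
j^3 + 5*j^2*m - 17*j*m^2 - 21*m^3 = (j - 3*m)*(j + m)*(j + 7*m)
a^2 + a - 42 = (a - 6)*(a + 7)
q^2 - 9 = (q - 3)*(q + 3)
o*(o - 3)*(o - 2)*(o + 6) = o^4 + o^3 - 24*o^2 + 36*o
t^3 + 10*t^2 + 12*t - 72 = (t - 2)*(t + 6)^2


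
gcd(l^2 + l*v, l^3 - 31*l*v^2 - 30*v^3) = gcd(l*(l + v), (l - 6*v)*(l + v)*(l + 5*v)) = l + v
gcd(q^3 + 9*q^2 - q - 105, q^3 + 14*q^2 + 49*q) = q + 7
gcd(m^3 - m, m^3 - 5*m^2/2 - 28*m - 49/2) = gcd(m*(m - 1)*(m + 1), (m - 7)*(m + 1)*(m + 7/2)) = m + 1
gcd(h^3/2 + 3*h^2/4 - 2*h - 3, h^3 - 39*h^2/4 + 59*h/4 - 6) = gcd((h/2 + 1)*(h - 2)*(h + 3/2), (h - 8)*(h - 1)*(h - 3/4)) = 1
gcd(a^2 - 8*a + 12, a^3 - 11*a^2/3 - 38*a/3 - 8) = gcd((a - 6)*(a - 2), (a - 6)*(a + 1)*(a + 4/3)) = a - 6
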